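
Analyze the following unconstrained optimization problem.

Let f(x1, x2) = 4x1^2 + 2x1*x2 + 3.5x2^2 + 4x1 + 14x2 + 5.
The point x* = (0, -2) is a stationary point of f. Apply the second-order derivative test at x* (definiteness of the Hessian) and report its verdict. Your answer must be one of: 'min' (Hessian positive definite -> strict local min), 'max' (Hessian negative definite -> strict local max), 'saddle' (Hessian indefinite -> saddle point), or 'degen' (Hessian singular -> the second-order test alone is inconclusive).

Compute the Hessian H = grad^2 f:
  H = [[8, 2], [2, 7]]
Verify stationarity: grad f(x*) = H x* + g = (0, 0).
Eigenvalues of H: 5.4384, 9.5616.
Both eigenvalues > 0, so H is positive definite -> x* is a strict local min.

min


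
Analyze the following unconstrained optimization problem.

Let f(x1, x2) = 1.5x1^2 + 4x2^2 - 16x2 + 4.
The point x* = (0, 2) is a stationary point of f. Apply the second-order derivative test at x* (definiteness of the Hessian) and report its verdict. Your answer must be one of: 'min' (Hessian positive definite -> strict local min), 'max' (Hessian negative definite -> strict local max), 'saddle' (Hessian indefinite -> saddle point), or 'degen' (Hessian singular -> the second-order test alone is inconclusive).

Compute the Hessian H = grad^2 f:
  H = [[3, 0], [0, 8]]
Verify stationarity: grad f(x*) = H x* + g = (0, 0).
Eigenvalues of H: 3, 8.
Both eigenvalues > 0, so H is positive definite -> x* is a strict local min.

min


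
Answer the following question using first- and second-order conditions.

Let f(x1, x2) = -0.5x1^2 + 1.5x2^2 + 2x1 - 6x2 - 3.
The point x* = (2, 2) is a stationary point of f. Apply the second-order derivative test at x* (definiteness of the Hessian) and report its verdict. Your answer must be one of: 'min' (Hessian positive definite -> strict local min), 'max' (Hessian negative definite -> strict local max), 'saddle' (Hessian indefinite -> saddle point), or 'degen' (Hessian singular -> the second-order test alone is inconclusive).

Compute the Hessian H = grad^2 f:
  H = [[-1, 0], [0, 3]]
Verify stationarity: grad f(x*) = H x* + g = (0, 0).
Eigenvalues of H: -1, 3.
Eigenvalues have mixed signs, so H is indefinite -> x* is a saddle point.

saddle


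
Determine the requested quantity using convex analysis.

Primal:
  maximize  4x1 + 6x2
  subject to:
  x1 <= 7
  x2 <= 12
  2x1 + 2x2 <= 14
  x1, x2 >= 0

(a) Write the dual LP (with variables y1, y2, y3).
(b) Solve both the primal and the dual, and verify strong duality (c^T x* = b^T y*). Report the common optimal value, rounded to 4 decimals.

The standard primal-dual pair for 'max c^T x s.t. A x <= b, x >= 0' is:
  Dual:  min b^T y  s.t.  A^T y >= c,  y >= 0.

So the dual LP is:
  minimize  7y1 + 12y2 + 14y3
  subject to:
    y1 + 2y3 >= 4
    y2 + 2y3 >= 6
    y1, y2, y3 >= 0

Solving the primal: x* = (0, 7).
  primal value c^T x* = 42.
Solving the dual: y* = (0, 0, 3).
  dual value b^T y* = 42.
Strong duality: c^T x* = b^T y*. Confirmed.

42


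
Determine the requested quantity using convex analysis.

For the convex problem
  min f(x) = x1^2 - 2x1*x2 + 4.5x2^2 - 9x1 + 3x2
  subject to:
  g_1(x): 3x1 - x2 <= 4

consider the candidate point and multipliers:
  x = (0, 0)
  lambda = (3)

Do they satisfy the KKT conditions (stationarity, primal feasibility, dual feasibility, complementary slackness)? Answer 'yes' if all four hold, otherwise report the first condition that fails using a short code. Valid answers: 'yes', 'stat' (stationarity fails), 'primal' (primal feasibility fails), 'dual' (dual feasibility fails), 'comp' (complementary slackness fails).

Gradient of f: grad f(x) = Q x + c = (-9, 3)
Constraint values g_i(x) = a_i^T x - b_i:
  g_1((0, 0)) = -4
Stationarity residual: grad f(x) + sum_i lambda_i a_i = (0, 0)
  -> stationarity OK
Primal feasibility (all g_i <= 0): OK
Dual feasibility (all lambda_i >= 0): OK
Complementary slackness (lambda_i * g_i(x) = 0 for all i): FAILS

Verdict: the first failing condition is complementary_slackness -> comp.

comp


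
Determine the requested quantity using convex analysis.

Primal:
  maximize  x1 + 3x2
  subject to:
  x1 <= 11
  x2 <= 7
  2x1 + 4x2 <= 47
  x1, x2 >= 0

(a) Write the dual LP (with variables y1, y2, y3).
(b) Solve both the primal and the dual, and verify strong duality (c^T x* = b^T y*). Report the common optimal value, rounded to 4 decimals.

The standard primal-dual pair for 'max c^T x s.t. A x <= b, x >= 0' is:
  Dual:  min b^T y  s.t.  A^T y >= c,  y >= 0.

So the dual LP is:
  minimize  11y1 + 7y2 + 47y3
  subject to:
    y1 + 2y3 >= 1
    y2 + 4y3 >= 3
    y1, y2, y3 >= 0

Solving the primal: x* = (9.5, 7).
  primal value c^T x* = 30.5.
Solving the dual: y* = (0, 1, 0.5).
  dual value b^T y* = 30.5.
Strong duality: c^T x* = b^T y*. Confirmed.

30.5


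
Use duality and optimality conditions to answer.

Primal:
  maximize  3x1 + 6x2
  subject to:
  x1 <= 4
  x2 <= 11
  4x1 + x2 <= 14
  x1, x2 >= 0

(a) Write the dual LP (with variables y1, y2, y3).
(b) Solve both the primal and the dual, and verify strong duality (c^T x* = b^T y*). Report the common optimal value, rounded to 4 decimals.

The standard primal-dual pair for 'max c^T x s.t. A x <= b, x >= 0' is:
  Dual:  min b^T y  s.t.  A^T y >= c,  y >= 0.

So the dual LP is:
  minimize  4y1 + 11y2 + 14y3
  subject to:
    y1 + 4y3 >= 3
    y2 + y3 >= 6
    y1, y2, y3 >= 0

Solving the primal: x* = (0.75, 11).
  primal value c^T x* = 68.25.
Solving the dual: y* = (0, 5.25, 0.75).
  dual value b^T y* = 68.25.
Strong duality: c^T x* = b^T y*. Confirmed.

68.25


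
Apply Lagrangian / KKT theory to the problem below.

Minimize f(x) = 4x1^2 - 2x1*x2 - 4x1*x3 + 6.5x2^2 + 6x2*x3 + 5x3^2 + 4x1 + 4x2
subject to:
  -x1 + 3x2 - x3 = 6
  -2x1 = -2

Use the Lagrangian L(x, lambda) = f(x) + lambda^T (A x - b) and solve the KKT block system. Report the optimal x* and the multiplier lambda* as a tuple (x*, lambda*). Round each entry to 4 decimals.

Form the Lagrangian:
  L(x, lambda) = (1/2) x^T Q x + c^T x + lambda^T (A x - b)
Stationarity (grad_x L = 0): Q x + c + A^T lambda = 0.
Primal feasibility: A x = b.

This gives the KKT block system:
  [ Q   A^T ] [ x     ]   [-c ]
  [ A    0  ] [ lambda ] = [ b ]

Solving the linear system:
  x*      = (1, 1.8849, -1.3453)
  lambda* = (-6.1439, 9.8777)
  f(x*)   = 34.0791

x* = (1, 1.8849, -1.3453), lambda* = (-6.1439, 9.8777)


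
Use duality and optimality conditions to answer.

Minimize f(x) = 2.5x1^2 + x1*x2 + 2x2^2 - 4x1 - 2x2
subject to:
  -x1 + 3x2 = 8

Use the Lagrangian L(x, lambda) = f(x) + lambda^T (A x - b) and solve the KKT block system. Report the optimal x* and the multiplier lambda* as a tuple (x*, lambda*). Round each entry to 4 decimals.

Form the Lagrangian:
  L(x, lambda) = (1/2) x^T Q x + c^T x + lambda^T (A x - b)
Stationarity (grad_x L = 0): Q x + c + A^T lambda = 0.
Primal feasibility: A x = b.

This gives the KKT block system:
  [ Q   A^T ] [ x     ]   [-c ]
  [ A    0  ] [ lambda ] = [ b ]

Solving the linear system:
  x*      = (-0.2545, 2.5818)
  lambda* = (-2.6909)
  f(x*)   = 8.6909

x* = (-0.2545, 2.5818), lambda* = (-2.6909)


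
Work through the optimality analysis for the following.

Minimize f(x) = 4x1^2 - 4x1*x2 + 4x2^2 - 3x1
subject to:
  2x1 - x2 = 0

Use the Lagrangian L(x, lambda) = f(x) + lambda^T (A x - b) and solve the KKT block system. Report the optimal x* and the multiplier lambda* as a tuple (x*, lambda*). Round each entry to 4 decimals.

Form the Lagrangian:
  L(x, lambda) = (1/2) x^T Q x + c^T x + lambda^T (A x - b)
Stationarity (grad_x L = 0): Q x + c + A^T lambda = 0.
Primal feasibility: A x = b.

This gives the KKT block system:
  [ Q   A^T ] [ x     ]   [-c ]
  [ A    0  ] [ lambda ] = [ b ]

Solving the linear system:
  x*      = (0.125, 0.25)
  lambda* = (1.5)
  f(x*)   = -0.1875

x* = (0.125, 0.25), lambda* = (1.5)


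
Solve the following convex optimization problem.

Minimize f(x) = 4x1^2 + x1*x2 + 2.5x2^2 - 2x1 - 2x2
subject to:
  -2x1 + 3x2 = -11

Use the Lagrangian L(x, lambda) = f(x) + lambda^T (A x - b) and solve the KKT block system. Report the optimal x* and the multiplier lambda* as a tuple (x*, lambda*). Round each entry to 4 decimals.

Form the Lagrangian:
  L(x, lambda) = (1/2) x^T Q x + c^T x + lambda^T (A x - b)
Stationarity (grad_x L = 0): Q x + c + A^T lambda = 0.
Primal feasibility: A x = b.

This gives the KKT block system:
  [ Q   A^T ] [ x     ]   [-c ]
  [ A    0  ] [ lambda ] = [ b ]

Solving the linear system:
  x*      = (1.6635, -2.5577)
  lambda* = (4.375)
  f(x*)   = 24.9567

x* = (1.6635, -2.5577), lambda* = (4.375)


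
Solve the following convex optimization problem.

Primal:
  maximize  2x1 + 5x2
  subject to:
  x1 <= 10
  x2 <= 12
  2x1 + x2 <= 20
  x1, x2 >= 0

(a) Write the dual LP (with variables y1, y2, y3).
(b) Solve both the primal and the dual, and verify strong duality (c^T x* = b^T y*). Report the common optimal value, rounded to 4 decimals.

The standard primal-dual pair for 'max c^T x s.t. A x <= b, x >= 0' is:
  Dual:  min b^T y  s.t.  A^T y >= c,  y >= 0.

So the dual LP is:
  minimize  10y1 + 12y2 + 20y3
  subject to:
    y1 + 2y3 >= 2
    y2 + y3 >= 5
    y1, y2, y3 >= 0

Solving the primal: x* = (4, 12).
  primal value c^T x* = 68.
Solving the dual: y* = (0, 4, 1).
  dual value b^T y* = 68.
Strong duality: c^T x* = b^T y*. Confirmed.

68


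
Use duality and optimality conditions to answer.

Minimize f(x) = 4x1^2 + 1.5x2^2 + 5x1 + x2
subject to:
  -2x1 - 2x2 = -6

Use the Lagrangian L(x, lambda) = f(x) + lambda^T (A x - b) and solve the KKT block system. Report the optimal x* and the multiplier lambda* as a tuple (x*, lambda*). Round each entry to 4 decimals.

Form the Lagrangian:
  L(x, lambda) = (1/2) x^T Q x + c^T x + lambda^T (A x - b)
Stationarity (grad_x L = 0): Q x + c + A^T lambda = 0.
Primal feasibility: A x = b.

This gives the KKT block system:
  [ Q   A^T ] [ x     ]   [-c ]
  [ A    0  ] [ lambda ] = [ b ]

Solving the linear system:
  x*      = (0.4545, 2.5455)
  lambda* = (4.3182)
  f(x*)   = 15.3636

x* = (0.4545, 2.5455), lambda* = (4.3182)


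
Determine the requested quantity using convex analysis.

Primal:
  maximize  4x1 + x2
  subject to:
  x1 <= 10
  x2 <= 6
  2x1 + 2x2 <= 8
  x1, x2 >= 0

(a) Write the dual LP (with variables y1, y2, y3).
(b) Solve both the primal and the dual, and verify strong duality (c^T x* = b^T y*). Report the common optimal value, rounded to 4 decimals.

The standard primal-dual pair for 'max c^T x s.t. A x <= b, x >= 0' is:
  Dual:  min b^T y  s.t.  A^T y >= c,  y >= 0.

So the dual LP is:
  minimize  10y1 + 6y2 + 8y3
  subject to:
    y1 + 2y3 >= 4
    y2 + 2y3 >= 1
    y1, y2, y3 >= 0

Solving the primal: x* = (4, 0).
  primal value c^T x* = 16.
Solving the dual: y* = (0, 0, 2).
  dual value b^T y* = 16.
Strong duality: c^T x* = b^T y*. Confirmed.

16


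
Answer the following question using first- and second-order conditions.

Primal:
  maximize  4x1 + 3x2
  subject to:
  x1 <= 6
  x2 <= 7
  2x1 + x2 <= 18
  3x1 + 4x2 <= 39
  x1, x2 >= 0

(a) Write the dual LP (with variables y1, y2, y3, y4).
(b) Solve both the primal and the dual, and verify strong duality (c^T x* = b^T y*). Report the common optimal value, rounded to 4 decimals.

The standard primal-dual pair for 'max c^T x s.t. A x <= b, x >= 0' is:
  Dual:  min b^T y  s.t.  A^T y >= c,  y >= 0.

So the dual LP is:
  minimize  6y1 + 7y2 + 18y3 + 39y4
  subject to:
    y1 + 2y3 + 3y4 >= 4
    y2 + y3 + 4y4 >= 3
    y1, y2, y3, y4 >= 0

Solving the primal: x* = (6, 5.25).
  primal value c^T x* = 39.75.
Solving the dual: y* = (1.75, 0, 0, 0.75).
  dual value b^T y* = 39.75.
Strong duality: c^T x* = b^T y*. Confirmed.

39.75


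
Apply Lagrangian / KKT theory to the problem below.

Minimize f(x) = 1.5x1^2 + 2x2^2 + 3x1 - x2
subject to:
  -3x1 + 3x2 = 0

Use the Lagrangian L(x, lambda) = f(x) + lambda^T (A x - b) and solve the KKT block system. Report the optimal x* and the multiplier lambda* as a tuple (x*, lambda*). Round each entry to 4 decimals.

Form the Lagrangian:
  L(x, lambda) = (1/2) x^T Q x + c^T x + lambda^T (A x - b)
Stationarity (grad_x L = 0): Q x + c + A^T lambda = 0.
Primal feasibility: A x = b.

This gives the KKT block system:
  [ Q   A^T ] [ x     ]   [-c ]
  [ A    0  ] [ lambda ] = [ b ]

Solving the linear system:
  x*      = (-0.2857, -0.2857)
  lambda* = (0.7143)
  f(x*)   = -0.2857

x* = (-0.2857, -0.2857), lambda* = (0.7143)


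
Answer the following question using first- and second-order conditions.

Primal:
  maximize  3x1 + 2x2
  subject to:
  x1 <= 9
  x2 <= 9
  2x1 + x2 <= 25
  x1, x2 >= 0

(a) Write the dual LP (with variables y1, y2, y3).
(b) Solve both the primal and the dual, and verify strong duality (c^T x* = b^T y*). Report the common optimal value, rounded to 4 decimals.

The standard primal-dual pair for 'max c^T x s.t. A x <= b, x >= 0' is:
  Dual:  min b^T y  s.t.  A^T y >= c,  y >= 0.

So the dual LP is:
  minimize  9y1 + 9y2 + 25y3
  subject to:
    y1 + 2y3 >= 3
    y2 + y3 >= 2
    y1, y2, y3 >= 0

Solving the primal: x* = (8, 9).
  primal value c^T x* = 42.
Solving the dual: y* = (0, 0.5, 1.5).
  dual value b^T y* = 42.
Strong duality: c^T x* = b^T y*. Confirmed.

42


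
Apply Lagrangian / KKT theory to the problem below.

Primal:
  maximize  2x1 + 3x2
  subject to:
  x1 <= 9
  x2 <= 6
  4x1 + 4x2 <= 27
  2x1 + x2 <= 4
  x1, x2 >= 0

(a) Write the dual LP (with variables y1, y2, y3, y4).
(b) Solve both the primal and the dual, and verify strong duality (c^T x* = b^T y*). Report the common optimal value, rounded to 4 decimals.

The standard primal-dual pair for 'max c^T x s.t. A x <= b, x >= 0' is:
  Dual:  min b^T y  s.t.  A^T y >= c,  y >= 0.

So the dual LP is:
  minimize  9y1 + 6y2 + 27y3 + 4y4
  subject to:
    y1 + 4y3 + 2y4 >= 2
    y2 + 4y3 + y4 >= 3
    y1, y2, y3, y4 >= 0

Solving the primal: x* = (0, 4).
  primal value c^T x* = 12.
Solving the dual: y* = (0, 0, 0, 3).
  dual value b^T y* = 12.
Strong duality: c^T x* = b^T y*. Confirmed.

12


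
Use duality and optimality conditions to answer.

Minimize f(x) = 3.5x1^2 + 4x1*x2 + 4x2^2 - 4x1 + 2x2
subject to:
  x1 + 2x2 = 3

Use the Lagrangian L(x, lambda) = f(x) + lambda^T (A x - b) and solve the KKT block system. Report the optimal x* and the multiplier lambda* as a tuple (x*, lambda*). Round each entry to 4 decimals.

Form the Lagrangian:
  L(x, lambda) = (1/2) x^T Q x + c^T x + lambda^T (A x - b)
Stationarity (grad_x L = 0): Q x + c + A^T lambda = 0.
Primal feasibility: A x = b.

This gives the KKT block system:
  [ Q   A^T ] [ x     ]   [-c ]
  [ A    0  ] [ lambda ] = [ b ]

Solving the linear system:
  x*      = (1, 1)
  lambda* = (-7)
  f(x*)   = 9.5

x* = (1, 1), lambda* = (-7)


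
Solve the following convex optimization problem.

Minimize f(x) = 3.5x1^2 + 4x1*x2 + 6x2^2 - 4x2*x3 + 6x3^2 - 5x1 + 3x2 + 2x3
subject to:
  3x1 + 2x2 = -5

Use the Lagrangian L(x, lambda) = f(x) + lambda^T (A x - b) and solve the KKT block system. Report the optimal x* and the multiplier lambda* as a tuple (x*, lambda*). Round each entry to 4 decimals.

Form the Lagrangian:
  L(x, lambda) = (1/2) x^T Q x + c^T x + lambda^T (A x - b)
Stationarity (grad_x L = 0): Q x + c + A^T lambda = 0.
Primal feasibility: A x = b.

This gives the KKT block system:
  [ Q   A^T ] [ x     ]   [-c ]
  [ A    0  ] [ lambda ] = [ b ]

Solving the linear system:
  x*      = (-1.0263, -0.9605, -0.4868)
  lambda* = (5.3421)
  f(x*)   = 13.9934

x* = (-1.0263, -0.9605, -0.4868), lambda* = (5.3421)


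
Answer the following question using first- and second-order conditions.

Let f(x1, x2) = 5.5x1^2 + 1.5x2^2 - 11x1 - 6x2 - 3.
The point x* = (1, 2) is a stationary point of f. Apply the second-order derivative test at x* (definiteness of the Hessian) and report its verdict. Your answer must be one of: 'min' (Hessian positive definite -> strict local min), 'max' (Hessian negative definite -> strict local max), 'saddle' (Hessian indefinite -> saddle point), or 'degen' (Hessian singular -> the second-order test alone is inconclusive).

Compute the Hessian H = grad^2 f:
  H = [[11, 0], [0, 3]]
Verify stationarity: grad f(x*) = H x* + g = (0, 0).
Eigenvalues of H: 3, 11.
Both eigenvalues > 0, so H is positive definite -> x* is a strict local min.

min


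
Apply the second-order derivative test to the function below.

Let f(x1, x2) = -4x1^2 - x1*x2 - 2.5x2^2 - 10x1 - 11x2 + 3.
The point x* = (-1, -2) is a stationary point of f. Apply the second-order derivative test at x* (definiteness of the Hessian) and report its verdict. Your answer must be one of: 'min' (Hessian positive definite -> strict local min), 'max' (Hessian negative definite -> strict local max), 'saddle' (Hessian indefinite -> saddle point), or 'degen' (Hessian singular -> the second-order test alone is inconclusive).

Compute the Hessian H = grad^2 f:
  H = [[-8, -1], [-1, -5]]
Verify stationarity: grad f(x*) = H x* + g = (0, 0).
Eigenvalues of H: -8.3028, -4.6972.
Both eigenvalues < 0, so H is negative definite -> x* is a strict local max.

max


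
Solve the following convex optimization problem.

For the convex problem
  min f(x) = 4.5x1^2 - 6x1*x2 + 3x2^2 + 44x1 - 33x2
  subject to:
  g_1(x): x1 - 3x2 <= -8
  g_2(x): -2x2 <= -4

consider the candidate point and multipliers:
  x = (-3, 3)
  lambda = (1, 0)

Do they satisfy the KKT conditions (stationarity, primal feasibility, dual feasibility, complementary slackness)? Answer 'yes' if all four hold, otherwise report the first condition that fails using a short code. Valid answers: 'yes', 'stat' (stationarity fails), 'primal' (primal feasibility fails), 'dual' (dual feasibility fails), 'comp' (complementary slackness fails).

Gradient of f: grad f(x) = Q x + c = (-1, 3)
Constraint values g_i(x) = a_i^T x - b_i:
  g_1((-3, 3)) = -4
  g_2((-3, 3)) = -2
Stationarity residual: grad f(x) + sum_i lambda_i a_i = (0, 0)
  -> stationarity OK
Primal feasibility (all g_i <= 0): OK
Dual feasibility (all lambda_i >= 0): OK
Complementary slackness (lambda_i * g_i(x) = 0 for all i): FAILS

Verdict: the first failing condition is complementary_slackness -> comp.

comp


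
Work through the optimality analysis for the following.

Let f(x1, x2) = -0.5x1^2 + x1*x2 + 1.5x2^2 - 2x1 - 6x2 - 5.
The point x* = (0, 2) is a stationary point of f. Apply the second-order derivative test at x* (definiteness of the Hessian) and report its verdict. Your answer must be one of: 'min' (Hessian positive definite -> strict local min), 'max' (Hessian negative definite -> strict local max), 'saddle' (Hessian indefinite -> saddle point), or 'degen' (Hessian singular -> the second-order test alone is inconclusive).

Compute the Hessian H = grad^2 f:
  H = [[-1, 1], [1, 3]]
Verify stationarity: grad f(x*) = H x* + g = (0, 0).
Eigenvalues of H: -1.2361, 3.2361.
Eigenvalues have mixed signs, so H is indefinite -> x* is a saddle point.

saddle


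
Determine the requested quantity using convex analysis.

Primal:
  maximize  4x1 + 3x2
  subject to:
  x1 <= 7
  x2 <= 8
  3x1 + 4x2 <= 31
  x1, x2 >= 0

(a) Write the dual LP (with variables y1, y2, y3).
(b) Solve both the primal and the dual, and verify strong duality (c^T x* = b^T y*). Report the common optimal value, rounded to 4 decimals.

The standard primal-dual pair for 'max c^T x s.t. A x <= b, x >= 0' is:
  Dual:  min b^T y  s.t.  A^T y >= c,  y >= 0.

So the dual LP is:
  minimize  7y1 + 8y2 + 31y3
  subject to:
    y1 + 3y3 >= 4
    y2 + 4y3 >= 3
    y1, y2, y3 >= 0

Solving the primal: x* = (7, 2.5).
  primal value c^T x* = 35.5.
Solving the dual: y* = (1.75, 0, 0.75).
  dual value b^T y* = 35.5.
Strong duality: c^T x* = b^T y*. Confirmed.

35.5


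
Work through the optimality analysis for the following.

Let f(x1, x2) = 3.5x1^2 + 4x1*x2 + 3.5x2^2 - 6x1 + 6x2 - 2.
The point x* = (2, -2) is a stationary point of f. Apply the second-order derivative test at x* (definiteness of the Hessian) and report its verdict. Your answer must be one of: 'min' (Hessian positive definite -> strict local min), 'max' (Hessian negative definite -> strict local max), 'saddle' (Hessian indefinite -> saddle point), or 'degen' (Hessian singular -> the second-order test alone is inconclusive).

Compute the Hessian H = grad^2 f:
  H = [[7, 4], [4, 7]]
Verify stationarity: grad f(x*) = H x* + g = (0, 0).
Eigenvalues of H: 3, 11.
Both eigenvalues > 0, so H is positive definite -> x* is a strict local min.

min


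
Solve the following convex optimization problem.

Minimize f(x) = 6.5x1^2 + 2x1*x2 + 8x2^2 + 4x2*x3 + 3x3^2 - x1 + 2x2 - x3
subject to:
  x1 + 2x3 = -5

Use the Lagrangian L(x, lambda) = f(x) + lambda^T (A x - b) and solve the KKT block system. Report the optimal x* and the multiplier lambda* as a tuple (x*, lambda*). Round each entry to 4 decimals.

Form the Lagrangian:
  L(x, lambda) = (1/2) x^T Q x + c^T x + lambda^T (A x - b)
Stationarity (grad_x L = 0): Q x + c + A^T lambda = 0.
Primal feasibility: A x = b.

This gives the KKT block system:
  [ Q   A^T ] [ x     ]   [-c ]
  [ A    0  ] [ lambda ] = [ b ]

Solving the linear system:
  x*      = (-0.4828, 0.5, -2.2586)
  lambda* = (6.2759)
  f(x*)   = 17.5603

x* = (-0.4828, 0.5, -2.2586), lambda* = (6.2759)


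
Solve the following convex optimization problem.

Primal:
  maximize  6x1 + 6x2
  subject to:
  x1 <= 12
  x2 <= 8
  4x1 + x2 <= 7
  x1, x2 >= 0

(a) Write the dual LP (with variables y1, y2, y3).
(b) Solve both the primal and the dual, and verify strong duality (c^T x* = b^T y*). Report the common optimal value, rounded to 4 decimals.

The standard primal-dual pair for 'max c^T x s.t. A x <= b, x >= 0' is:
  Dual:  min b^T y  s.t.  A^T y >= c,  y >= 0.

So the dual LP is:
  minimize  12y1 + 8y2 + 7y3
  subject to:
    y1 + 4y3 >= 6
    y2 + y3 >= 6
    y1, y2, y3 >= 0

Solving the primal: x* = (0, 7).
  primal value c^T x* = 42.
Solving the dual: y* = (0, 0, 6).
  dual value b^T y* = 42.
Strong duality: c^T x* = b^T y*. Confirmed.

42


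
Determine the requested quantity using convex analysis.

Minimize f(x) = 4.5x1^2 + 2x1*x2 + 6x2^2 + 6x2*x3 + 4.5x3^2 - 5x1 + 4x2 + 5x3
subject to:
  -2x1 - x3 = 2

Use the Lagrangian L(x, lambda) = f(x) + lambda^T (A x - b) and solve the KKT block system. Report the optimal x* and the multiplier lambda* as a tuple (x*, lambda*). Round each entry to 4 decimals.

Form the Lagrangian:
  L(x, lambda) = (1/2) x^T Q x + c^T x + lambda^T (A x - b)
Stationarity (grad_x L = 0): Q x + c + A^T lambda = 0.
Primal feasibility: A x = b.

This gives the KKT block system:
  [ Q   A^T ] [ x     ]   [-c ]
  [ A    0  ] [ lambda ] = [ b ]

Solving the linear system:
  x*      = (-0.3909, 0.3409, -1.2182)
  lambda* = (-3.9182)
  f(x*)   = 2.5318

x* = (-0.3909, 0.3409, -1.2182), lambda* = (-3.9182)


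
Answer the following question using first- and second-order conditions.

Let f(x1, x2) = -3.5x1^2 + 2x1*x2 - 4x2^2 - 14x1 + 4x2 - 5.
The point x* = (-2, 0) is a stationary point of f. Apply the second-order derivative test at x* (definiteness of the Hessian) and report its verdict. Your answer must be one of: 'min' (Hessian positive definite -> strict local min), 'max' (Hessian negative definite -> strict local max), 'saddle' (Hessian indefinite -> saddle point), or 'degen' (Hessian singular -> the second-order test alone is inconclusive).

Compute the Hessian H = grad^2 f:
  H = [[-7, 2], [2, -8]]
Verify stationarity: grad f(x*) = H x* + g = (0, 0).
Eigenvalues of H: -9.5616, -5.4384.
Both eigenvalues < 0, so H is negative definite -> x* is a strict local max.

max


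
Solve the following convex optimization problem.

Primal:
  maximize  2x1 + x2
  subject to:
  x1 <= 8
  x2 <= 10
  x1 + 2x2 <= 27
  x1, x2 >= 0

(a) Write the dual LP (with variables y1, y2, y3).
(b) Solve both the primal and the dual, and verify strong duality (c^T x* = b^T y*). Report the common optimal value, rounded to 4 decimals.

The standard primal-dual pair for 'max c^T x s.t. A x <= b, x >= 0' is:
  Dual:  min b^T y  s.t.  A^T y >= c,  y >= 0.

So the dual LP is:
  minimize  8y1 + 10y2 + 27y3
  subject to:
    y1 + y3 >= 2
    y2 + 2y3 >= 1
    y1, y2, y3 >= 0

Solving the primal: x* = (8, 9.5).
  primal value c^T x* = 25.5.
Solving the dual: y* = (1.5, 0, 0.5).
  dual value b^T y* = 25.5.
Strong duality: c^T x* = b^T y*. Confirmed.

25.5


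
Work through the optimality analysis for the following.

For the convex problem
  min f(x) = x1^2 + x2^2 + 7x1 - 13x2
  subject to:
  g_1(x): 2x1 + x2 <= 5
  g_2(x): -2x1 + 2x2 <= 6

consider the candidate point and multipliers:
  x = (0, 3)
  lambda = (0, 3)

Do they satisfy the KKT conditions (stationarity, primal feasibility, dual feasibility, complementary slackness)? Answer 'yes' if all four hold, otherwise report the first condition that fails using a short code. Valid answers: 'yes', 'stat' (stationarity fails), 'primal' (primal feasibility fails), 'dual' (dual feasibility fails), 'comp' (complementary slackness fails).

Gradient of f: grad f(x) = Q x + c = (7, -7)
Constraint values g_i(x) = a_i^T x - b_i:
  g_1((0, 3)) = -2
  g_2((0, 3)) = 0
Stationarity residual: grad f(x) + sum_i lambda_i a_i = (1, -1)
  -> stationarity FAILS
Primal feasibility (all g_i <= 0): OK
Dual feasibility (all lambda_i >= 0): OK
Complementary slackness (lambda_i * g_i(x) = 0 for all i): OK

Verdict: the first failing condition is stationarity -> stat.

stat


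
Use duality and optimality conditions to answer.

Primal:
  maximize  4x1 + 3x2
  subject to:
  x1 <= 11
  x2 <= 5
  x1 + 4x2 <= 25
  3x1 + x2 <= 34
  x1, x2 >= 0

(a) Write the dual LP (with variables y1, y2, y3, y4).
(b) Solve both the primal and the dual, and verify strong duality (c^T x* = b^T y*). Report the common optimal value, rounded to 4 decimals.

The standard primal-dual pair for 'max c^T x s.t. A x <= b, x >= 0' is:
  Dual:  min b^T y  s.t.  A^T y >= c,  y >= 0.

So the dual LP is:
  minimize  11y1 + 5y2 + 25y3 + 34y4
  subject to:
    y1 + y3 + 3y4 >= 4
    y2 + 4y3 + y4 >= 3
    y1, y2, y3, y4 >= 0

Solving the primal: x* = (10.0909, 3.7273).
  primal value c^T x* = 51.5455.
Solving the dual: y* = (0, 0, 0.4545, 1.1818).
  dual value b^T y* = 51.5455.
Strong duality: c^T x* = b^T y*. Confirmed.

51.5455


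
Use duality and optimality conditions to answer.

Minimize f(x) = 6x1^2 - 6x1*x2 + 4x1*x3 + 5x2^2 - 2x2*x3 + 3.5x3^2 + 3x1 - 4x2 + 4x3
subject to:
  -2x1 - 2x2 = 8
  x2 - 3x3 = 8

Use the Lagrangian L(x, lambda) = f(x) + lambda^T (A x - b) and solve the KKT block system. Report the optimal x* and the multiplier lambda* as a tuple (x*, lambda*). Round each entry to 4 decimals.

Form the Lagrangian:
  L(x, lambda) = (1/2) x^T Q x + c^T x + lambda^T (A x - b)
Stationarity (grad_x L = 0): Q x + c + A^T lambda = 0.
Primal feasibility: A x = b.

This gives the KKT block system:
  [ Q   A^T ] [ x     ]   [-c ]
  [ A    0  ] [ lambda ] = [ b ]

Solving the linear system:
  x*      = (-1.7004, -2.2996, -3.4332)
  lambda* = (-8.6697, -7.4116)
  f(x*)   = 59.5072

x* = (-1.7004, -2.2996, -3.4332), lambda* = (-8.6697, -7.4116)


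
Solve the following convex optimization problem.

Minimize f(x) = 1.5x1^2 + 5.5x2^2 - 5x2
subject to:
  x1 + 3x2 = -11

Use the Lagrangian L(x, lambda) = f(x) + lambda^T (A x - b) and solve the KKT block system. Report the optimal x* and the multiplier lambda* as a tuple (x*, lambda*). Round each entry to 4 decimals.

Form the Lagrangian:
  L(x, lambda) = (1/2) x^T Q x + c^T x + lambda^T (A x - b)
Stationarity (grad_x L = 0): Q x + c + A^T lambda = 0.
Primal feasibility: A x = b.

This gives the KKT block system:
  [ Q   A^T ] [ x     ]   [-c ]
  [ A    0  ] [ lambda ] = [ b ]

Solving the linear system:
  x*      = (-3.5789, -2.4737)
  lambda* = (10.7368)
  f(x*)   = 65.2368

x* = (-3.5789, -2.4737), lambda* = (10.7368)


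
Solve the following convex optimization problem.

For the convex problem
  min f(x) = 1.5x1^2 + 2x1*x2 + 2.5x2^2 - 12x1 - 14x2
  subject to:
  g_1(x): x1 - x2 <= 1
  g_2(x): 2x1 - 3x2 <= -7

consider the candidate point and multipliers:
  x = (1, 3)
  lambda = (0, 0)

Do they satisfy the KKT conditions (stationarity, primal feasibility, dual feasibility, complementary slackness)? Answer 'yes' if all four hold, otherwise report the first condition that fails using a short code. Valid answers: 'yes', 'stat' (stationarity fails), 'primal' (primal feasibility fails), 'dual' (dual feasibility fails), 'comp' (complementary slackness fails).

Gradient of f: grad f(x) = Q x + c = (-3, 3)
Constraint values g_i(x) = a_i^T x - b_i:
  g_1((1, 3)) = -3
  g_2((1, 3)) = 0
Stationarity residual: grad f(x) + sum_i lambda_i a_i = (-3, 3)
  -> stationarity FAILS
Primal feasibility (all g_i <= 0): OK
Dual feasibility (all lambda_i >= 0): OK
Complementary slackness (lambda_i * g_i(x) = 0 for all i): OK

Verdict: the first failing condition is stationarity -> stat.

stat


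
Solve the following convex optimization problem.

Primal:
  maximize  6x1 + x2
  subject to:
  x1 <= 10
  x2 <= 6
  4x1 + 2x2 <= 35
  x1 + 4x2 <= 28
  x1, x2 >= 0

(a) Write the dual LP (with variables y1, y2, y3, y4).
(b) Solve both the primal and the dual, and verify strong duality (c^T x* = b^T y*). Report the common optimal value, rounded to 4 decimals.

The standard primal-dual pair for 'max c^T x s.t. A x <= b, x >= 0' is:
  Dual:  min b^T y  s.t.  A^T y >= c,  y >= 0.

So the dual LP is:
  minimize  10y1 + 6y2 + 35y3 + 28y4
  subject to:
    y1 + 4y3 + y4 >= 6
    y2 + 2y3 + 4y4 >= 1
    y1, y2, y3, y4 >= 0

Solving the primal: x* = (8.75, 0).
  primal value c^T x* = 52.5.
Solving the dual: y* = (0, 0, 1.5, 0).
  dual value b^T y* = 52.5.
Strong duality: c^T x* = b^T y*. Confirmed.

52.5


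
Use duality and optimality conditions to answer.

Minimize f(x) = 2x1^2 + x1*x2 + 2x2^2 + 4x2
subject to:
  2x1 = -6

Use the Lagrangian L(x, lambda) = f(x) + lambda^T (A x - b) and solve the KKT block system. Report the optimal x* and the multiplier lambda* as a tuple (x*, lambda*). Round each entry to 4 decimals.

Form the Lagrangian:
  L(x, lambda) = (1/2) x^T Q x + c^T x + lambda^T (A x - b)
Stationarity (grad_x L = 0): Q x + c + A^T lambda = 0.
Primal feasibility: A x = b.

This gives the KKT block system:
  [ Q   A^T ] [ x     ]   [-c ]
  [ A    0  ] [ lambda ] = [ b ]

Solving the linear system:
  x*      = (-3, -0.25)
  lambda* = (6.125)
  f(x*)   = 17.875

x* = (-3, -0.25), lambda* = (6.125)


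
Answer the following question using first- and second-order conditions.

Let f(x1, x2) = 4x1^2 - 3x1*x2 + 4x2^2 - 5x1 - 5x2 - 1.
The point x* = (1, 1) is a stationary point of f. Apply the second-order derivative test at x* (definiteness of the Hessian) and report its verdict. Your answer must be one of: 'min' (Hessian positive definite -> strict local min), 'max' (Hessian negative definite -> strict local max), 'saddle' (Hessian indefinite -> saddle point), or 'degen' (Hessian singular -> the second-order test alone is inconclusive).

Compute the Hessian H = grad^2 f:
  H = [[8, -3], [-3, 8]]
Verify stationarity: grad f(x*) = H x* + g = (0, 0).
Eigenvalues of H: 5, 11.
Both eigenvalues > 0, so H is positive definite -> x* is a strict local min.

min


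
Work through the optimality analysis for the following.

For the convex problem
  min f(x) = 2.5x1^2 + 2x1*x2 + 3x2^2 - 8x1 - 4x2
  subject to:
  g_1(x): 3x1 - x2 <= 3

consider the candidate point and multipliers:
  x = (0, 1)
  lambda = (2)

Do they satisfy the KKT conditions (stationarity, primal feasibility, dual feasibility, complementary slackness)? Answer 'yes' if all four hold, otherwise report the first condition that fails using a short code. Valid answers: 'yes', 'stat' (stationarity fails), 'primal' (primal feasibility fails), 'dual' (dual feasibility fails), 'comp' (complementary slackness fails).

Gradient of f: grad f(x) = Q x + c = (-6, 2)
Constraint values g_i(x) = a_i^T x - b_i:
  g_1((0, 1)) = -4
Stationarity residual: grad f(x) + sum_i lambda_i a_i = (0, 0)
  -> stationarity OK
Primal feasibility (all g_i <= 0): OK
Dual feasibility (all lambda_i >= 0): OK
Complementary slackness (lambda_i * g_i(x) = 0 for all i): FAILS

Verdict: the first failing condition is complementary_slackness -> comp.

comp


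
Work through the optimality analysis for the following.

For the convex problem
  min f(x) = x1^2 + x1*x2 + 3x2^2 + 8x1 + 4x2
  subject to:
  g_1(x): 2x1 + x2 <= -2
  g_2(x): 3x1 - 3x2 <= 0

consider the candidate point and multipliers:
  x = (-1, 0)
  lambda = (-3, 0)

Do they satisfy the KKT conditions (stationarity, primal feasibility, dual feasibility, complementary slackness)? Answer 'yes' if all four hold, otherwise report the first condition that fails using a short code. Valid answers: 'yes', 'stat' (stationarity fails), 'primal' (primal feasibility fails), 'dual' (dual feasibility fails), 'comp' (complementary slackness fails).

Gradient of f: grad f(x) = Q x + c = (6, 3)
Constraint values g_i(x) = a_i^T x - b_i:
  g_1((-1, 0)) = 0
  g_2((-1, 0)) = -3
Stationarity residual: grad f(x) + sum_i lambda_i a_i = (0, 0)
  -> stationarity OK
Primal feasibility (all g_i <= 0): OK
Dual feasibility (all lambda_i >= 0): FAILS
Complementary slackness (lambda_i * g_i(x) = 0 for all i): OK

Verdict: the first failing condition is dual_feasibility -> dual.

dual


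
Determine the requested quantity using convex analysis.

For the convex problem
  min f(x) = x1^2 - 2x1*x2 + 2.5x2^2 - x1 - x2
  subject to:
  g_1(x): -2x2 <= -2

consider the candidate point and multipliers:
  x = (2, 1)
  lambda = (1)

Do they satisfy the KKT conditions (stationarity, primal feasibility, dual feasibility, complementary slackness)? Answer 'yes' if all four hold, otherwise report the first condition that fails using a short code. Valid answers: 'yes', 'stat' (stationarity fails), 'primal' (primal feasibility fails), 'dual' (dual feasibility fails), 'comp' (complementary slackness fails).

Gradient of f: grad f(x) = Q x + c = (1, 0)
Constraint values g_i(x) = a_i^T x - b_i:
  g_1((2, 1)) = 0
Stationarity residual: grad f(x) + sum_i lambda_i a_i = (1, -2)
  -> stationarity FAILS
Primal feasibility (all g_i <= 0): OK
Dual feasibility (all lambda_i >= 0): OK
Complementary slackness (lambda_i * g_i(x) = 0 for all i): OK

Verdict: the first failing condition is stationarity -> stat.

stat


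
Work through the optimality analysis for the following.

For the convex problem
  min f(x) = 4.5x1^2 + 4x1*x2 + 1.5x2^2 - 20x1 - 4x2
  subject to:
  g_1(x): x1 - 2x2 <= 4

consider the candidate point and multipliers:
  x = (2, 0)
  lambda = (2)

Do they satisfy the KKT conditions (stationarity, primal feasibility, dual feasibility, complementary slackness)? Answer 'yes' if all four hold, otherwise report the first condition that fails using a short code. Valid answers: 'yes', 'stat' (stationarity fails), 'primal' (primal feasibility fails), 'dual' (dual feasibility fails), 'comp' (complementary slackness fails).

Gradient of f: grad f(x) = Q x + c = (-2, 4)
Constraint values g_i(x) = a_i^T x - b_i:
  g_1((2, 0)) = -2
Stationarity residual: grad f(x) + sum_i lambda_i a_i = (0, 0)
  -> stationarity OK
Primal feasibility (all g_i <= 0): OK
Dual feasibility (all lambda_i >= 0): OK
Complementary slackness (lambda_i * g_i(x) = 0 for all i): FAILS

Verdict: the first failing condition is complementary_slackness -> comp.

comp


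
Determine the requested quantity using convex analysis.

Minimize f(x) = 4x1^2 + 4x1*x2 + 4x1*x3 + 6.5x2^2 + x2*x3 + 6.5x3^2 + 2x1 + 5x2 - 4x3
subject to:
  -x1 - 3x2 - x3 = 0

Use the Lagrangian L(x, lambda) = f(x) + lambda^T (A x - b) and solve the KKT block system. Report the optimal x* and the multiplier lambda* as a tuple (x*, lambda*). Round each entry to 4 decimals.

Form the Lagrangian:
  L(x, lambda) = (1/2) x^T Q x + c^T x + lambda^T (A x - b)
Stationarity (grad_x L = 0): Q x + c + A^T lambda = 0.
Primal feasibility: A x = b.

This gives the KKT block system:
  [ Q   A^T ] [ x     ]   [-c ]
  [ A    0  ] [ lambda ] = [ b ]

Solving the linear system:
  x*      = (-0.3287, -0.0576, 0.5014)
  lambda* = (1.1461)
  f(x*)   = -1.4754

x* = (-0.3287, -0.0576, 0.5014), lambda* = (1.1461)


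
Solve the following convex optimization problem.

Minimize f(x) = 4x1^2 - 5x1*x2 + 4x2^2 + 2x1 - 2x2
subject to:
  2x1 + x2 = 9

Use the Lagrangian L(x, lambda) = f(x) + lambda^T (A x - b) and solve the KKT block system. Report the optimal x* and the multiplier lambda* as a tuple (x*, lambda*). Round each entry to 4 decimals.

Form the Lagrangian:
  L(x, lambda) = (1/2) x^T Q x + c^T x + lambda^T (A x - b)
Stationarity (grad_x L = 0): Q x + c + A^T lambda = 0.
Primal feasibility: A x = b.

This gives the KKT block system:
  [ Q   A^T ] [ x     ]   [-c ]
  [ A    0  ] [ lambda ] = [ b ]

Solving the linear system:
  x*      = (3.05, 2.9)
  lambda* = (-5.95)
  f(x*)   = 26.925

x* = (3.05, 2.9), lambda* = (-5.95)


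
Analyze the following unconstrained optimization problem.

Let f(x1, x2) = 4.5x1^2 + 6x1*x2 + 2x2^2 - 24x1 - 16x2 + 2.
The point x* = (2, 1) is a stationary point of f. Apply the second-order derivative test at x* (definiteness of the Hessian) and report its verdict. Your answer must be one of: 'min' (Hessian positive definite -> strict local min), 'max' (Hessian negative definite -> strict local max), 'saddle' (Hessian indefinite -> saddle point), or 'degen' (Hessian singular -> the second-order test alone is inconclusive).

Compute the Hessian H = grad^2 f:
  H = [[9, 6], [6, 4]]
Verify stationarity: grad f(x*) = H x* + g = (0, 0).
Eigenvalues of H: 0, 13.
H has a zero eigenvalue (singular; positive semidefinite but not definite), so H is neither positive definite, negative definite, nor indefinite. The second-order test alone is inconclusive -> degen.
(Indeed, f is constant along the null direction of H through x*, so x* is not a strict local extremum.)

degen


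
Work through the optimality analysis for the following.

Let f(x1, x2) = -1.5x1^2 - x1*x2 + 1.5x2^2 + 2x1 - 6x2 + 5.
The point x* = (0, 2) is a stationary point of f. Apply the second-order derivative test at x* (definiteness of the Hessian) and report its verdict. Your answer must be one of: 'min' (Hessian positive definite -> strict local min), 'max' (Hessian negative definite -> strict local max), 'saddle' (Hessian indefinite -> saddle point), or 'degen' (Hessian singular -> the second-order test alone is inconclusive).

Compute the Hessian H = grad^2 f:
  H = [[-3, -1], [-1, 3]]
Verify stationarity: grad f(x*) = H x* + g = (0, 0).
Eigenvalues of H: -3.1623, 3.1623.
Eigenvalues have mixed signs, so H is indefinite -> x* is a saddle point.

saddle


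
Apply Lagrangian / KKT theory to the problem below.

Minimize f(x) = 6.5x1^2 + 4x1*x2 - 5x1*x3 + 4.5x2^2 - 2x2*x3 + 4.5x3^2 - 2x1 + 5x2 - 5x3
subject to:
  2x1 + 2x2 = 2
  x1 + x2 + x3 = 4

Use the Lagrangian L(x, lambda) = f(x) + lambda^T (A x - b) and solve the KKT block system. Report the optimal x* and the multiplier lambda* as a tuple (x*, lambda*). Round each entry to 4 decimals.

Form the Lagrangian:
  L(x, lambda) = (1/2) x^T Q x + c^T x + lambda^T (A x - b)
Stationarity (grad_x L = 0): Q x + c + A^T lambda = 0.
Primal feasibility: A x = b.

This gives the KKT block system:
  [ Q   A^T ] [ x     ]   [-c ]
  [ A    0  ] [ lambda ] = [ b ]

Solving the linear system:
  x*      = (1.5, -0.5, 3)
  lambda* = (7.5, -15.5)
  f(x*)   = 13.25

x* = (1.5, -0.5, 3), lambda* = (7.5, -15.5)


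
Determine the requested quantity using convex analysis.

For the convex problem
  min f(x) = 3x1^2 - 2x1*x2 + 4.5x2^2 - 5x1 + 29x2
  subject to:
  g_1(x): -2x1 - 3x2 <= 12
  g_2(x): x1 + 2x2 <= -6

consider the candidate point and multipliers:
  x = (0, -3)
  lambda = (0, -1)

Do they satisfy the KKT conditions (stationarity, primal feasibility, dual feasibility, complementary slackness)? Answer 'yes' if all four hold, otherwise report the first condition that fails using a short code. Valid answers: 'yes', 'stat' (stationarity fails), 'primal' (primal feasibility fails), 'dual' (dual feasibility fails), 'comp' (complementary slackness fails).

Gradient of f: grad f(x) = Q x + c = (1, 2)
Constraint values g_i(x) = a_i^T x - b_i:
  g_1((0, -3)) = -3
  g_2((0, -3)) = 0
Stationarity residual: grad f(x) + sum_i lambda_i a_i = (0, 0)
  -> stationarity OK
Primal feasibility (all g_i <= 0): OK
Dual feasibility (all lambda_i >= 0): FAILS
Complementary slackness (lambda_i * g_i(x) = 0 for all i): OK

Verdict: the first failing condition is dual_feasibility -> dual.

dual
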